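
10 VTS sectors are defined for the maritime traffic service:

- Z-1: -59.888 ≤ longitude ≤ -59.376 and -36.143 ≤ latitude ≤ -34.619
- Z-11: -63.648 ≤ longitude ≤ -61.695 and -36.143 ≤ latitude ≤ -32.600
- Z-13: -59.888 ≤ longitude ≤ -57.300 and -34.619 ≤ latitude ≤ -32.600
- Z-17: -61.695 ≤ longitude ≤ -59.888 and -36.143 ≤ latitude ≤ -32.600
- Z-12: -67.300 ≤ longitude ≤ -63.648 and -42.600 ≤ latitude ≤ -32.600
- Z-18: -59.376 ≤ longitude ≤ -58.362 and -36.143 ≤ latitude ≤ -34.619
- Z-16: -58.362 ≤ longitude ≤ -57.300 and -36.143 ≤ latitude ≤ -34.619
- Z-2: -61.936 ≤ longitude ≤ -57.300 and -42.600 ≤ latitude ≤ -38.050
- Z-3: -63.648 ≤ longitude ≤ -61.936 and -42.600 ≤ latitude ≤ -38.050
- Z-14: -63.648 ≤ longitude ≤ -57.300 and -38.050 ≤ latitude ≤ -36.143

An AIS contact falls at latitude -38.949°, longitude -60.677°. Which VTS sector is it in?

Z-2

The point has longitude = -60.677 and latitude = -38.949.
Only Z-2 satisfies -61.936 ≤ longitude ≤ -57.300 and -42.600 ≤ latitude ≤ -38.050.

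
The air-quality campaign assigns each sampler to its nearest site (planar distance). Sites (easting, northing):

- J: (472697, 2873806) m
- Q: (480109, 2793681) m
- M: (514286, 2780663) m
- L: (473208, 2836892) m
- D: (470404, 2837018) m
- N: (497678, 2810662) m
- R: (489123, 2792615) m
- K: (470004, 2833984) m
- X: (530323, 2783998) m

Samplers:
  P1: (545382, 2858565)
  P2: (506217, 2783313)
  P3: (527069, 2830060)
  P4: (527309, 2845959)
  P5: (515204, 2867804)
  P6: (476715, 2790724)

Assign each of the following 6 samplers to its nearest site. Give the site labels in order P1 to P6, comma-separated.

P1 → N (d²=4570369025.00)
P2 → M (d²=72131261.00)
P3 → N (d²=1240113285.00)
P4 → N (d²=2123874370.00)
P5 → J (d²=1842869053.00)
P6 → Q (d²=20263085.00)

N, M, N, N, J, Q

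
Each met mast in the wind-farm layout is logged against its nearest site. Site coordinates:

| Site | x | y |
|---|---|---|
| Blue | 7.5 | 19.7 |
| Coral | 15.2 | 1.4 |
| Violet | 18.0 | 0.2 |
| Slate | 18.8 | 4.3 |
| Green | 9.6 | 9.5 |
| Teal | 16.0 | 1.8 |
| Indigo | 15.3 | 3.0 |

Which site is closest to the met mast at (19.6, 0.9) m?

Squared distances to each site:
Blue: 499.850; Coral: 19.610; Violet: 3.050; Slate: 12.200; Green: 173.960; Teal: 13.770; Indigo: 22.900.
Minimum at Violet.

Violet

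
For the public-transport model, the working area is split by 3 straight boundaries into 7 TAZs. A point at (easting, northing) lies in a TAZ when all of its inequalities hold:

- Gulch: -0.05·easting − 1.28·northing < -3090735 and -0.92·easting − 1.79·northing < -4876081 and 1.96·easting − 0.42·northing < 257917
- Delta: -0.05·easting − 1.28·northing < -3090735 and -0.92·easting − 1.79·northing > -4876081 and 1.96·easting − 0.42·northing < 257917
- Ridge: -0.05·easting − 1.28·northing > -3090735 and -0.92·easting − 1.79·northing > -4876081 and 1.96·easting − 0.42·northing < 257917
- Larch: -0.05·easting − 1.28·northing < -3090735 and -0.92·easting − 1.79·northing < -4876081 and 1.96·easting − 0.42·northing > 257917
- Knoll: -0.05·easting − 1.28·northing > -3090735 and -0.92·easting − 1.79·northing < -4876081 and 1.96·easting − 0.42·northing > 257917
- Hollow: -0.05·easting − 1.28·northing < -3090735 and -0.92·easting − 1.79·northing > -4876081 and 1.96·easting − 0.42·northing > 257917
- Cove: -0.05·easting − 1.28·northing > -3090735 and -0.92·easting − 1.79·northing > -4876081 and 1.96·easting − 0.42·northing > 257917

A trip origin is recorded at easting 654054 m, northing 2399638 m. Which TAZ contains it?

Larch

-0.05·654054 − 1.28·2399638 = -3104239.340, which is < -3090735
-0.92·654054 − 1.79·2399638 = -4897081.700, which is < -4876081
1.96·654054 − 0.42·2399638 = 274097.880, which is > 257917
This sign pattern matches Larch.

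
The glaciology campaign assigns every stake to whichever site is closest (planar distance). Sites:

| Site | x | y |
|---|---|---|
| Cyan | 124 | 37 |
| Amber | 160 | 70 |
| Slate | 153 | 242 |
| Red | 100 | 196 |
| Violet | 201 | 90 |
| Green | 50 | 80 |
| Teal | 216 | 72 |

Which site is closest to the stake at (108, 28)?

Cyan

Squared distances to each site:
Cyan: 337.000; Amber: 4468.000; Slate: 47821.000; Red: 28288.000; Violet: 12493.000; Green: 6068.000; Teal: 13600.000.
Minimum at Cyan.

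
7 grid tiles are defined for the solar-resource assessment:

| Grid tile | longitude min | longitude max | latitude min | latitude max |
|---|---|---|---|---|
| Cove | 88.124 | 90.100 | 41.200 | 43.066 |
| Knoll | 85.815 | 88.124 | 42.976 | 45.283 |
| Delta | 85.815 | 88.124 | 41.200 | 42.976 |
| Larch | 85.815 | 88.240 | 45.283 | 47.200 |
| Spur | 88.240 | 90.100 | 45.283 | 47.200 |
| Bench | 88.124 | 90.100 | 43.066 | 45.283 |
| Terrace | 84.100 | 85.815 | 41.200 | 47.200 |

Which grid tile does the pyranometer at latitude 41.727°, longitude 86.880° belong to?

Delta

The point has longitude = 86.880 and latitude = 41.727.
Only Delta satisfies 85.815 ≤ longitude ≤ 88.124 and 41.200 ≤ latitude ≤ 42.976.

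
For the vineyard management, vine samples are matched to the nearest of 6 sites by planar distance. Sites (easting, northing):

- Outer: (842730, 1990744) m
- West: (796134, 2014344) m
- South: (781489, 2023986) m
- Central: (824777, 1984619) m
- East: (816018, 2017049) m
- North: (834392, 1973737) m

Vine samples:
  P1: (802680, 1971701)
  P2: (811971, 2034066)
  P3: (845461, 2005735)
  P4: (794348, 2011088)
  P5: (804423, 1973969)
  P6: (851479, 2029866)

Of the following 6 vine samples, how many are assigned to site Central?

2

P1 → Central
P2 → East
P3 → Outer
P4 → West
P5 → Central
P6 → East
2 of the 6 go to Central.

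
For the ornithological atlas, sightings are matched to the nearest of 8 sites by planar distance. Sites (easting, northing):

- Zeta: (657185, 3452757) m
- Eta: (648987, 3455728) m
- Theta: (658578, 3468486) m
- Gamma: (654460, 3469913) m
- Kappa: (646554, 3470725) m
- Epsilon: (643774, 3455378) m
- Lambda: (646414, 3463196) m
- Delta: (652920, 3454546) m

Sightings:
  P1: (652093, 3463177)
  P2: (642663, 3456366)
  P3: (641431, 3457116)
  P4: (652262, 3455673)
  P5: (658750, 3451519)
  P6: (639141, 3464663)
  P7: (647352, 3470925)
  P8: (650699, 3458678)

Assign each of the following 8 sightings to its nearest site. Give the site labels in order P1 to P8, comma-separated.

Lambda, Epsilon, Epsilon, Delta, Zeta, Lambda, Kappa, Eta

P1 → Lambda (d²=32251402.00)
P2 → Epsilon (d²=2210465.00)
P3 → Epsilon (d²=8510293.00)
P4 → Delta (d²=1703093.00)
P5 → Zeta (d²=3981869.00)
P6 → Lambda (d²=55048618.00)
P7 → Kappa (d²=676804.00)
P8 → Eta (d²=11633444.00)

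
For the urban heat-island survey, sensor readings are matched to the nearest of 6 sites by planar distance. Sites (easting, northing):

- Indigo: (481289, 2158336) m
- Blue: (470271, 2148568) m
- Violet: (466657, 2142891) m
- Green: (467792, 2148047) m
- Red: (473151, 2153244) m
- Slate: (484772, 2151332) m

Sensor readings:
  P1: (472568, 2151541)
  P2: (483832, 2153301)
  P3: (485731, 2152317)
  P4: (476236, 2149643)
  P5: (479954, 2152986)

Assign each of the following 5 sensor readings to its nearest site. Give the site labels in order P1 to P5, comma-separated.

P1 → Red (d²=3240098.00)
P2 → Slate (d²=4760561.00)
P3 → Slate (d²=1889906.00)
P4 → Red (d²=22484426.00)
P5 → Slate (d²=25948840.00)

Red, Slate, Slate, Red, Slate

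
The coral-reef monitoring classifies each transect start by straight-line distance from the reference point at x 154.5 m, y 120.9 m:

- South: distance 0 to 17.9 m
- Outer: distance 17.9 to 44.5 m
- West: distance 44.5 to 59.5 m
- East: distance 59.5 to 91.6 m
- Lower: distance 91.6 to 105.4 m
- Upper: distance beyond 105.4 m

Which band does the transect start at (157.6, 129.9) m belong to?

South

Distance = √((157.6−154.5)² + (129.9−120.9)²) = √(9.610 + 81.000) = 9.519 m.
0 ≤ 9.519 < 17.9 → South.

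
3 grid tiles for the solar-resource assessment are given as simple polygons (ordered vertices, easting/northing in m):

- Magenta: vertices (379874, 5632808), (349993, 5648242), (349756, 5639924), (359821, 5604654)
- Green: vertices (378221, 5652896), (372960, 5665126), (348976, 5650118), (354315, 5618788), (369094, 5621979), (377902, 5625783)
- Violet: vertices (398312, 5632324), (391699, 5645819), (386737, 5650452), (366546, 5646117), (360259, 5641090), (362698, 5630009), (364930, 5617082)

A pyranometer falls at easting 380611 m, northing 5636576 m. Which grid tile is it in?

Violet

Cast a ray rightward from (380611, 5636576). For each polygon, the edges (by vertex number in listed order) whose endpoints lie on opposite sides of northing = 5636576, where each meets that height, and whether that is right or left of the point:
Magenta: 1–2 at easting≈372579.0 (left), 3–4 at easting≈350711.4 (left) → 0 crossings.
Green: 3–4 at easting≈351283.7 (left), 6–1 at easting≈378029.0 (left) → 0 crossings.
Violet: 1–2 at easting≈396228.4 (right), 5–6 at easting≈361252.6 (left) → 1 crossing.
Only Violet has an odd count, so the point is inside Violet.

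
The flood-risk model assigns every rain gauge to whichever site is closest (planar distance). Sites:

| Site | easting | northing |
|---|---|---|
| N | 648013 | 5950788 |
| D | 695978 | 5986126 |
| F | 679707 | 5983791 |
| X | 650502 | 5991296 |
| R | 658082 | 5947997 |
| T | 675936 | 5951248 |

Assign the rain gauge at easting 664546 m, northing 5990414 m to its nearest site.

Squared distances to each site:
N: 1843559965.000; D: 1006357568.000; F: 273720050.000; X: 198011860.000; R: 1840985185.000; T: 1663707656.000.
Minimum at X.

X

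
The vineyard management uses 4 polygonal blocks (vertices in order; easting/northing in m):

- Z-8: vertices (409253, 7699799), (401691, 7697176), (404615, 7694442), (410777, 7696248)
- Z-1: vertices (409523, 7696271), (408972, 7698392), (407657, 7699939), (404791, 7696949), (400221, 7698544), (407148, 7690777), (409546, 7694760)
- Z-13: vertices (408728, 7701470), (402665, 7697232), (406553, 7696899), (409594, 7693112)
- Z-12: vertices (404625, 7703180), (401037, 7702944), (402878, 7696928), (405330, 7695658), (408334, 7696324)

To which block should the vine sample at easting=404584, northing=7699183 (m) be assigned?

Z-12

Cast a ray rightward from (404584, 7699183). For each polygon, the edges (by vertex number in listed order) whose endpoints lie on opposite sides of northing = 7699183, where each meets that height, and whether that is right or left of the point:
Z-8: 1–2 at easting≈407477.1 (right), 4–1 at easting≈409517.4 (right) → 2 crossings.
Z-1: 2–3 at easting≈408299.6 (right), 3–4 at easting≈406932.4 (right) → 2 crossings.
Z-13: 1–2 at easting≈405456.2 (right), 4–1 at easting≈408965.0 (right) → 2 crossings.
Z-12: 2–3 at easting≈402187.9 (left), 5–1 at easting≈406787.3 (right) → 1 crossing.
Only Z-12 has an odd count, so the point is inside Z-12.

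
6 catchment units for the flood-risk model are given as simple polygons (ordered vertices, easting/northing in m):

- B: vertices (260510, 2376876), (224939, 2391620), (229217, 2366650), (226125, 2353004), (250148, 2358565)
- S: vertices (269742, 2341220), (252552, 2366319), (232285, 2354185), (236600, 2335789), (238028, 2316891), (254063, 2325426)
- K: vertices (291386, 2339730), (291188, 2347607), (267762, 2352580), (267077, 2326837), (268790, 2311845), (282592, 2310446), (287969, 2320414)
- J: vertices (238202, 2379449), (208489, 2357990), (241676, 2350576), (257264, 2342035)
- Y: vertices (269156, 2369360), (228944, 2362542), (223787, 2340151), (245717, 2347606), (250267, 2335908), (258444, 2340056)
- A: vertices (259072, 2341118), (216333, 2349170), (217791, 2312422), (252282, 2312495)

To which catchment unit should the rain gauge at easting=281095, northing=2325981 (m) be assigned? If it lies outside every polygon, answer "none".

K

Cast a ray rightward from (281095, 2325981). For each polygon, the edges (by vertex number in listed order) whose endpoints lie on opposite sides of northing = 2325981, where each meets that height, and whether that is right or left of the point:
B: no edge straddles that height → 0 crossings.
S: 4–5 at easting≈237341.1 (left), 6–1 at easting≈254614.0 (left) → 0 crossings.
K: 4–5 at easting≈267174.8 (left), 7–1 at easting≈288953.8 (right) → 1 crossing.
J: no edge straddles that height → 0 crossings.
Y: no edge straddles that height → 0 crossings.
A: 2–3 at easting≈217253.0 (left), 4–1 at easting≈255481.2 (left) → 0 crossings.
Only K has an odd count, so the point is inside K.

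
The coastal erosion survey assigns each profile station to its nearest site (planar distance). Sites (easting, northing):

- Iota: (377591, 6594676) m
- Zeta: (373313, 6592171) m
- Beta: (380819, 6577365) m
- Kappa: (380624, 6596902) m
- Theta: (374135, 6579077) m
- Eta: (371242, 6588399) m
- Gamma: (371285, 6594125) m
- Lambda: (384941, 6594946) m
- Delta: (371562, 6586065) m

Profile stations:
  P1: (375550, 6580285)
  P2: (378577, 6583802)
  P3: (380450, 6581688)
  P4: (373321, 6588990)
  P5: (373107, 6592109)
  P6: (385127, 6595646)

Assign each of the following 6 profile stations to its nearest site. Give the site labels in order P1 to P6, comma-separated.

P1 → Theta (d²=3461489.00)
P2 → Theta (d²=42056989.00)
P3 → Beta (d²=18824490.00)
P4 → Eta (d²=4671522.00)
P5 → Zeta (d²=46280.00)
P6 → Lambda (d²=524596.00)

Theta, Theta, Beta, Eta, Zeta, Lambda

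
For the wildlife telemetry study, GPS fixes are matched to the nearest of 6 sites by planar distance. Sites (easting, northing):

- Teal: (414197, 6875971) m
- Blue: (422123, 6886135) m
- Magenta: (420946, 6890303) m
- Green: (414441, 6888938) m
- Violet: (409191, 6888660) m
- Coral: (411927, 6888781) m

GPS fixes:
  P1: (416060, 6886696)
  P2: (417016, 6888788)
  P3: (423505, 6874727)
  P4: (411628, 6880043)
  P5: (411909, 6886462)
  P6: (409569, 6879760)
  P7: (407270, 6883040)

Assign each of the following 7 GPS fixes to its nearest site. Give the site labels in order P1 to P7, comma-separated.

Green, Green, Teal, Teal, Coral, Teal, Violet

P1 → Green (d²=7647725.00)
P2 → Green (d²=6653125.00)
P3 → Teal (d²=88186400.00)
P4 → Teal (d²=23180945.00)
P5 → Coral (d²=5378085.00)
P6 → Teal (d²=35774905.00)
P7 → Violet (d²=35274641.00)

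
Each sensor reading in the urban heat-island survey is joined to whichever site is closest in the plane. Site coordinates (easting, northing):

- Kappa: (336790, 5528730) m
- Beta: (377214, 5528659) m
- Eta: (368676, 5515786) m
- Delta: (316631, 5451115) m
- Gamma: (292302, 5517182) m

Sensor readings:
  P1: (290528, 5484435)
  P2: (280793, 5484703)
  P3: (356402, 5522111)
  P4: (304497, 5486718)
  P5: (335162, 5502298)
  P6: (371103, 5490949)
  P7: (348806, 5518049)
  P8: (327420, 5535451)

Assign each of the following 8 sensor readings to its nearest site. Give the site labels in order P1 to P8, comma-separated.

Gamma, Gamma, Eta, Gamma, Kappa, Eta, Kappa, Kappa

P1 → Gamma (d²=1075513085.00)
P2 → Gamma (d²=1187342522.00)
P3 → Eta (d²=190656701.00)
P4 → Gamma (d²=1076773321.00)
P5 → Kappa (d²=701301008.00)
P6 → Eta (d²=622766898.00)
P7 → Kappa (d²=258468017.00)
P8 → Kappa (d²=132968741.00)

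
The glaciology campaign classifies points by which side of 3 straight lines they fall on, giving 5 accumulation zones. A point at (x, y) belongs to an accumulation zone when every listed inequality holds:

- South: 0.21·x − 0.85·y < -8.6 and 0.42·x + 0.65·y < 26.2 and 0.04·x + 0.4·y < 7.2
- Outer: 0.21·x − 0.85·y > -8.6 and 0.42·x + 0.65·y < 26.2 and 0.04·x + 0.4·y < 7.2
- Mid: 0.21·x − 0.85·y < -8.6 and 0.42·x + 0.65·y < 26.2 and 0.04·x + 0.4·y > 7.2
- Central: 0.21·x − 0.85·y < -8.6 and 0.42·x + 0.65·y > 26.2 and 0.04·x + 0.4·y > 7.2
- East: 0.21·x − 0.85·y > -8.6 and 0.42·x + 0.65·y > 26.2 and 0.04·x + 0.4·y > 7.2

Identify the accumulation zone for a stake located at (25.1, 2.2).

Outer

0.21·25.1 − 0.85·2.2 = 3.401, which is > -8.6
0.42·25.1 + 0.65·2.2 = 11.972, which is < 26.2
0.04·25.1 + 0.4·2.2 = 1.884, which is < 7.2
This sign pattern matches Outer.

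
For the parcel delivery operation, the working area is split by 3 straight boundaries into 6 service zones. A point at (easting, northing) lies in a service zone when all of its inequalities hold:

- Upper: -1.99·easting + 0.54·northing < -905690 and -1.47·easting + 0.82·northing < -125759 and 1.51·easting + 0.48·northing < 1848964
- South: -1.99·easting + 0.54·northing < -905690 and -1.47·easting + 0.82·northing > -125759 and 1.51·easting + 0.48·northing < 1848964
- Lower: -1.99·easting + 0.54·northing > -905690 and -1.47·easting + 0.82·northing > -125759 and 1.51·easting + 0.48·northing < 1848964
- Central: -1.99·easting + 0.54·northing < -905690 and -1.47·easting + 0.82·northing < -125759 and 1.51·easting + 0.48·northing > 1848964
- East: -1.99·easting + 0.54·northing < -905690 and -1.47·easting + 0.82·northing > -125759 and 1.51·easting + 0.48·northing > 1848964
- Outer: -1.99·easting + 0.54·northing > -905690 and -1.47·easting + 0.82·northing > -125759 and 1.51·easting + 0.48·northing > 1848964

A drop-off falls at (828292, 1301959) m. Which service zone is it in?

Central

-1.99·828292 + 0.54·1301959 = -945243.220, which is < -905690
-1.47·828292 + 0.82·1301959 = -149982.860, which is < -125759
1.51·828292 + 0.48·1301959 = 1875661.240, which is > 1848964
This sign pattern matches Central.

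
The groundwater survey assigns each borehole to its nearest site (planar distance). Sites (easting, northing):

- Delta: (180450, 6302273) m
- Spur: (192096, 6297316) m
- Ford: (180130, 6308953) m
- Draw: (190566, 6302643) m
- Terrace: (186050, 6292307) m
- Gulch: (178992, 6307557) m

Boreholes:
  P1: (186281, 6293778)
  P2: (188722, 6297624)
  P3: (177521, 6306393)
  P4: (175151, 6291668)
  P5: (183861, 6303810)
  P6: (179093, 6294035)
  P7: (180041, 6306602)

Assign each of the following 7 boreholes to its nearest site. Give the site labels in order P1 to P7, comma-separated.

Terrace, Spur, Gulch, Terrace, Delta, Terrace, Gulch

P1 → Terrace (d²=2217202.00)
P2 → Spur (d²=11478740.00)
P3 → Gulch (d²=3518737.00)
P4 → Terrace (d²=119196522.00)
P5 → Delta (d²=13997290.00)
P6 → Terrace (d²=51385833.00)
P7 → Gulch (d²=2012426.00)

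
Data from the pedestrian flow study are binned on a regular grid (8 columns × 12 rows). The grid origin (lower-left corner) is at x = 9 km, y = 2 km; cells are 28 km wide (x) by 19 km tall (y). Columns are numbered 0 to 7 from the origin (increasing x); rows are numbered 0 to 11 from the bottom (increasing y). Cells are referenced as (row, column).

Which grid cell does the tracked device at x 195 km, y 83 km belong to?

Column index: ⌊(195 − 9) / 28⌋ = ⌊6.643⌋ = 6
Row offset from origin: ⌊(83 − 2) / 19⌋ = ⌊4.263⌋ = 4 → row 4

(4, 6)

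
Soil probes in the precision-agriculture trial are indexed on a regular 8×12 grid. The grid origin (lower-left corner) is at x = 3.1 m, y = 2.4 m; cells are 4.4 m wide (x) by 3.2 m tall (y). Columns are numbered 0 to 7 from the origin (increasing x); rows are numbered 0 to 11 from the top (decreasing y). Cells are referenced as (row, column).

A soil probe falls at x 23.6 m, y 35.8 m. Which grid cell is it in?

(1, 4)

Column index: ⌊(23.6 − 3.1) / 4.4⌋ = ⌊4.659⌋ = 4
Row offset from origin: ⌊(35.8 − 2.4) / 3.2⌋ = ⌊10.437⌋ = 10 → row 1 (counted from top)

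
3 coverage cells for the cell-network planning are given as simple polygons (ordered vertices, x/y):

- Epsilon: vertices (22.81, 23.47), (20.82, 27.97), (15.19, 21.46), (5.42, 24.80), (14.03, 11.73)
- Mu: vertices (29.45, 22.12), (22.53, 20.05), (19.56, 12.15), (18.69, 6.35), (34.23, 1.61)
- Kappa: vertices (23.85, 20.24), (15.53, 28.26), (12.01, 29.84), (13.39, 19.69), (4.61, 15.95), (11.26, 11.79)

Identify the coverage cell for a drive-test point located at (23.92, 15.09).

Mu

Cast a ray rightward from (23.92, 15.09). For each polygon, the edges (by vertex number in listed order) whose endpoints lie on opposite sides of y = 15.09, where each meets that height, and whether that is right or left of the point:
Epsilon: 4–5 at x≈11.817 (left), 5–1 at x≈16.543 (left) → 0 crossings.
Mu: 2–3 at x≈20.665 (left), 5–1 at x≈31.088 (right) → 1 crossing.
Kappa: 5–6 at x≈5.985 (left), 6–1 at x≈16.177 (left) → 0 crossings.
Only Mu has an odd count, so the point is inside Mu.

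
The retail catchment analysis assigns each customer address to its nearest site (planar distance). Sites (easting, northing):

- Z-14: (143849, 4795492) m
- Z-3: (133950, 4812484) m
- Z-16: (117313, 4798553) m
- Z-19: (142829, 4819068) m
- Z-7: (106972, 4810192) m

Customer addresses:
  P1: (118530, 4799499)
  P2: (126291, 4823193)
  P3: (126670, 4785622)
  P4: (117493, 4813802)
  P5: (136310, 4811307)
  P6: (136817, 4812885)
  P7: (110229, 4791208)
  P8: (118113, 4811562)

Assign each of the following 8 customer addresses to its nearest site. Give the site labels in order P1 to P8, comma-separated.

Z-16, Z-3, Z-16, Z-7, Z-3, Z-3, Z-16, Z-7

P1 → Z-16 (d²=2376005.00)
P2 → Z-3 (d²=173342962.00)
P3 → Z-16 (d²=254764210.00)
P4 → Z-7 (d²=123723541.00)
P5 → Z-3 (d²=6954929.00)
P6 → Z-3 (d²=8380490.00)
P7 → Z-16 (d²=104132081.00)
P8 → Z-7 (d²=125998781.00)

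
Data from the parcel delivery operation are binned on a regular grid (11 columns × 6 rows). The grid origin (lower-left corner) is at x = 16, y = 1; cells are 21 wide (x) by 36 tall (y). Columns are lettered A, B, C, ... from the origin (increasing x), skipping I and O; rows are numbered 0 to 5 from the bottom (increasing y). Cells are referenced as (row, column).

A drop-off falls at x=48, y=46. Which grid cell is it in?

(1, B)

Column index: ⌊(48 − 16) / 21⌋ = ⌊1.524⌋ = 1 → column B
Row offset from origin: ⌊(46 − 1) / 36⌋ = ⌊1.250⌋ = 1 → row 1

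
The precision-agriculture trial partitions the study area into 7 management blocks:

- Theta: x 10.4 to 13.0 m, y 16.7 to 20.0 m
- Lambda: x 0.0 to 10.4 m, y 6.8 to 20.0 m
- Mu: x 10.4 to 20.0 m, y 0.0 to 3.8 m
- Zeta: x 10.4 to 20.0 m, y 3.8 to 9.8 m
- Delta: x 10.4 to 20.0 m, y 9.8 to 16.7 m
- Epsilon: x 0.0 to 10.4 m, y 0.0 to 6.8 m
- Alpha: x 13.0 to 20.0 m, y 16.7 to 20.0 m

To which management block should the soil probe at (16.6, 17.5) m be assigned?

The point has x = 16.6 and y = 17.5.
Only Alpha satisfies 13.0 ≤ x ≤ 20.0 and 16.7 ≤ y ≤ 20.0.

Alpha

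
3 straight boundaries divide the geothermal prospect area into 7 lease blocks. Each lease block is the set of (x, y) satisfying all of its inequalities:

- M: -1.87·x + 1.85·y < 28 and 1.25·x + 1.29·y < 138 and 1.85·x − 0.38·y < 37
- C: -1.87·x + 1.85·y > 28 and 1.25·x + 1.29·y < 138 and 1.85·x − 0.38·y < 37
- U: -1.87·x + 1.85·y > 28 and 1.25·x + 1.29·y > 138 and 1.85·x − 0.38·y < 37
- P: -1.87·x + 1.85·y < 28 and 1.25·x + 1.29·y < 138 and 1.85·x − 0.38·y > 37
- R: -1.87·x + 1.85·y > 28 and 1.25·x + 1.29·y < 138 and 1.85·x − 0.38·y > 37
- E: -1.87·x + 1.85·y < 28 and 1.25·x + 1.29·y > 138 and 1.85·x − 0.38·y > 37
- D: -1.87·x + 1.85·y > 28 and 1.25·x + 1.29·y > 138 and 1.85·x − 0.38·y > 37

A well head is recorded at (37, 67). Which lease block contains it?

R

-1.87·37 + 1.85·67 = 54.760, which is > 28
1.25·37 + 1.29·67 = 132.680, which is < 138
1.85·37 − 0.38·67 = 42.990, which is > 37
This sign pattern matches R.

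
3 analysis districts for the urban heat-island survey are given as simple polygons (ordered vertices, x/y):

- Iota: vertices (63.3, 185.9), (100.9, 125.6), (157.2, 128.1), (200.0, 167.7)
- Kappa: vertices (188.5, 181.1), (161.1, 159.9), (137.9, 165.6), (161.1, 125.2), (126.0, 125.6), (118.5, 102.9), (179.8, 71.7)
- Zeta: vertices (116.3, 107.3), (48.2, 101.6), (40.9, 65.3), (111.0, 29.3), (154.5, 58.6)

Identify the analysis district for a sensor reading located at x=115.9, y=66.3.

Zeta

Cast a ray rightward from (115.9, 66.3). For each polygon, the edges (by vertex number in listed order) whose endpoints lie on opposite sides of y = 66.3, where each meets that height, and whether that is right or left of the point:
Iota: no edge straddles that height → 0 crossings.
Kappa: no edge straddles that height → 0 crossings.
Zeta: 2–3 at x≈41.10 (left), 5–1 at x≈148.46 (right) → 1 crossing.
Only Zeta has an odd count, so the point is inside Zeta.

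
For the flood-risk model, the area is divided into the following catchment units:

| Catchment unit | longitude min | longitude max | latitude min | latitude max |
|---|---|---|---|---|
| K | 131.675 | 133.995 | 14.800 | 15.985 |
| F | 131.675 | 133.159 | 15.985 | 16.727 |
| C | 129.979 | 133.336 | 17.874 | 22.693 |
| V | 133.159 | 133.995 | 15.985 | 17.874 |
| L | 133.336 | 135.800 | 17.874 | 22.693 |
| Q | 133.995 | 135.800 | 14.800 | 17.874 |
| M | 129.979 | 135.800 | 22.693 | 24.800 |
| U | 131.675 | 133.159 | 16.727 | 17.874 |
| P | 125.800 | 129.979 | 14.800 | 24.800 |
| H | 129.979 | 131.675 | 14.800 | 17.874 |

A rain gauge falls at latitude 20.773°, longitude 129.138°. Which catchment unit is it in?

The point has longitude = 129.138 and latitude = 20.773.
Only P satisfies 125.800 ≤ longitude ≤ 129.979 and 14.800 ≤ latitude ≤ 24.800.

P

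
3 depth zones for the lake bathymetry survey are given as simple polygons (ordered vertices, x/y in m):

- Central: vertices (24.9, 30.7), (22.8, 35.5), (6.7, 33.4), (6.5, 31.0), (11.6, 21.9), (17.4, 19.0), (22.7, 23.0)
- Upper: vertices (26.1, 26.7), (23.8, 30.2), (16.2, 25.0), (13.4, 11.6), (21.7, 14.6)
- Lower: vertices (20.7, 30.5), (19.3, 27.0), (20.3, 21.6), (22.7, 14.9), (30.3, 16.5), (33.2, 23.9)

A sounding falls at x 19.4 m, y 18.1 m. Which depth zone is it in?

Upper

Cast a ray rightward from (19.4, 18.1). For each polygon, the edges (by vertex number in listed order) whose endpoints lie on opposite sides of y = 18.1, where each meets that height, and whether that is right or left of the point:
Central: no edge straddles that height → 0 crossings.
Upper: 3–4 at x≈14.76 (left), 5–1 at x≈22.97 (right) → 1 crossing.
Lower: 3–4 at x≈21.55 (right), 5–6 at x≈30.93 (right) → 2 crossings.
Only Upper has an odd count, so the point is inside Upper.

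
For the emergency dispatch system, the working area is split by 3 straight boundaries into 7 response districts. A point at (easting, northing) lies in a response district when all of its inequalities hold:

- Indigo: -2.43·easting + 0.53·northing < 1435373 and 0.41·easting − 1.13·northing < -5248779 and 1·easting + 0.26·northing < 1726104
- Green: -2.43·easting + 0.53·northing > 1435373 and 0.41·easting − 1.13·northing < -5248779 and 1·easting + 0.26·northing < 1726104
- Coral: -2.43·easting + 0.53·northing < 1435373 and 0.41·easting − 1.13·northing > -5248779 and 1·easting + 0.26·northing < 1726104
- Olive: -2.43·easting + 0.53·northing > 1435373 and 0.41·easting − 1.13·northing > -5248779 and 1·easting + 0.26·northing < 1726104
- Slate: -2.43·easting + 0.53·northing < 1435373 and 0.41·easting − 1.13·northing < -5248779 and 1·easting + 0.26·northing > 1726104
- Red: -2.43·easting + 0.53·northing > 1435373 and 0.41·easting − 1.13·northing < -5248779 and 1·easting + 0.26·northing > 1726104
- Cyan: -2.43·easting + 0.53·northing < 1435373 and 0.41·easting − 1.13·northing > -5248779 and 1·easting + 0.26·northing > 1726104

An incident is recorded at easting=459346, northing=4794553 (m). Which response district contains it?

Coral

-2.43·459346 + 0.53·4794553 = 1424902.310, which is < 1435373
0.41·459346 − 1.13·4794553 = -5229513.030, which is > -5248779
1·459346 + 0.26·4794553 = 1705929.780, which is < 1726104
This sign pattern matches Coral.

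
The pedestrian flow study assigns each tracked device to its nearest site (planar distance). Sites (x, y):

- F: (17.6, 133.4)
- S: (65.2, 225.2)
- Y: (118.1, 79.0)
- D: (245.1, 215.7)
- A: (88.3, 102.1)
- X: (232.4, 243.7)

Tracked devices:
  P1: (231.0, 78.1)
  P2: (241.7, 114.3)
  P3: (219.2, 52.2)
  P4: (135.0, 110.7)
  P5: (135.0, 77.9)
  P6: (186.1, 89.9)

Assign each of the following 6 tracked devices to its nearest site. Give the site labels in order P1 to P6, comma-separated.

P1 → Y (d²=12747.22)
P2 → D (d²=10293.52)
P3 → Y (d²=10939.45)
P4 → Y (d²=1290.50)
P5 → Y (d²=286.82)
P6 → Y (d²=4742.81)

Y, D, Y, Y, Y, Y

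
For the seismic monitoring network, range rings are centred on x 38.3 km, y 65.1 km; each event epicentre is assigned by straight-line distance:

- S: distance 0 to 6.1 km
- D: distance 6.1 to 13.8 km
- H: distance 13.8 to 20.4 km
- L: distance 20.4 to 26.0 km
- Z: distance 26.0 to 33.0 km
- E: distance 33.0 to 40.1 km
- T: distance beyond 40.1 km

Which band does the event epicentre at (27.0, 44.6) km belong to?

L

Distance = √((27.0−38.3)² + (44.6−65.1)²) = √(127.690 + 420.250) = 23.408 km.
20.4 ≤ 23.408 < 26.0 → L.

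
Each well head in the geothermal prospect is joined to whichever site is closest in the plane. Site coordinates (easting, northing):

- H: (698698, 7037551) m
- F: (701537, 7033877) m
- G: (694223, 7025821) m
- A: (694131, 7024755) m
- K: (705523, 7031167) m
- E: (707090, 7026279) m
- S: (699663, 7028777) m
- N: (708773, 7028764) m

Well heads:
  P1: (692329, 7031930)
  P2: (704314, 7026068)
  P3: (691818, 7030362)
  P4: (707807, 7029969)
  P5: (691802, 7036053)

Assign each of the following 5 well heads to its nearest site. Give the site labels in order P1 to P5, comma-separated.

P1 → G (d²=40907117.00)
P2 → E (d²=7750697.00)
P3 → G (d²=26404706.00)
P4 → N (d²=2385181.00)
P5 → H (d²=49798820.00)

G, E, G, N, H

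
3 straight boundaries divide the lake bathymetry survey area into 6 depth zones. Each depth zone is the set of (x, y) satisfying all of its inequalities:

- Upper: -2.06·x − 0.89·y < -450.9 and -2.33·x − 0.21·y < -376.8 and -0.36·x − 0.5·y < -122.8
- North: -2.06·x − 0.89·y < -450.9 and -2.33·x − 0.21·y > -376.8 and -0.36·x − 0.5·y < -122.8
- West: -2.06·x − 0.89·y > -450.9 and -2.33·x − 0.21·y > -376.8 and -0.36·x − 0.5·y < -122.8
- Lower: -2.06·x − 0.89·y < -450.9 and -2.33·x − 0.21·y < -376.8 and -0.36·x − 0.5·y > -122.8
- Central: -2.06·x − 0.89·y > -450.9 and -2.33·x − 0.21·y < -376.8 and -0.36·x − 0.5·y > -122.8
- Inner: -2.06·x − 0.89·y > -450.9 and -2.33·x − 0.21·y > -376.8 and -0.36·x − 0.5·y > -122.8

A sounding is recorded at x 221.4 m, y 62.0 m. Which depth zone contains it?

Lower

-2.06·221.4 − 0.89·62.0 = -511.264, which is < -450.9
-2.33·221.4 − 0.21·62.0 = -528.882, which is < -376.8
-0.36·221.4 − 0.5·62.0 = -110.704, which is > -122.8
This sign pattern matches Lower.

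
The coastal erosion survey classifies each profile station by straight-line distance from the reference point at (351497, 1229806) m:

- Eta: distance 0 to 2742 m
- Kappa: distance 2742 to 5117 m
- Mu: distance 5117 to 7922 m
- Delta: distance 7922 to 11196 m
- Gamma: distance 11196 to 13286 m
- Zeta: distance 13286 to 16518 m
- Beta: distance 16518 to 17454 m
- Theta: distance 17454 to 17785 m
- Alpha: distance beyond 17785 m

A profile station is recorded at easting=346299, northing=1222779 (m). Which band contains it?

Distance = √((346299−351497)² + (1222779−1229806)²) = √(27019204.000 + 49378729.000) = 8740.591 m.
7922 ≤ 8740.591 < 11196 → Delta.

Delta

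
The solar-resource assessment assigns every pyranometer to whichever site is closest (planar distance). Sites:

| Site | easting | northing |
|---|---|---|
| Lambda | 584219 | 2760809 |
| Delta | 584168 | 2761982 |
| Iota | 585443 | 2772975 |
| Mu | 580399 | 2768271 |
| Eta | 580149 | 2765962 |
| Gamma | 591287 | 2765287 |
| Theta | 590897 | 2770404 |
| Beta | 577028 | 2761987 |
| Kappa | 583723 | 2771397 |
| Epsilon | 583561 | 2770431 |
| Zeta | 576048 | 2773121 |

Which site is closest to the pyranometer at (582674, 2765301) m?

Squared distances to each site:
Lambda: 22565089.000; Delta: 13247797.000; Iota: 66557637.000; Mu: 13996525.000; Eta: 6812546.000; Gamma: 74183965.000; Theta: 93658338.000; Beta: 42859912.000; Kappa: 38261617.000; Epsilon: 27103669.000; Zeta: 105056276.000.
Minimum at Eta.

Eta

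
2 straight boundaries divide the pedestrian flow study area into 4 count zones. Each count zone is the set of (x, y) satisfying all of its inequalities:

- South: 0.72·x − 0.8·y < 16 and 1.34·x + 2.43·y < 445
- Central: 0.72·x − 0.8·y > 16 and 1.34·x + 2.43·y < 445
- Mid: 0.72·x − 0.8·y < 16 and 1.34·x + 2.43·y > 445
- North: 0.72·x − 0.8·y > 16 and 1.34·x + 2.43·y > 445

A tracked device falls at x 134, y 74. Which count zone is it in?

Central

0.72·134 − 0.8·74 = 37.280, which is > 16
1.34·134 + 2.43·74 = 359.380, which is < 445
This sign pattern matches Central.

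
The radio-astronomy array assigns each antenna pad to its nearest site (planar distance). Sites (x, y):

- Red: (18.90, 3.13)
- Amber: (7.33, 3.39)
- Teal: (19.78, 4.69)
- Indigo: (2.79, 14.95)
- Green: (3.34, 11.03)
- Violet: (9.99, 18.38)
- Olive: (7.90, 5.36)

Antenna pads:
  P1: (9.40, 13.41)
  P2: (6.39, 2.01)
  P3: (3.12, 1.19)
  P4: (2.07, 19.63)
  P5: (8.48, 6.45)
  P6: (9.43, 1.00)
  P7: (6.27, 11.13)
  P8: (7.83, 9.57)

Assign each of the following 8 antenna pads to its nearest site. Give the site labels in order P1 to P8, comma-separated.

Violet, Amber, Amber, Indigo, Olive, Amber, Green, Olive

P1 → Violet (d²=25.05)
P2 → Amber (d²=2.79)
P3 → Amber (d²=22.56)
P4 → Indigo (d²=22.42)
P5 → Olive (d²=1.52)
P6 → Amber (d²=10.12)
P7 → Green (d²=8.59)
P8 → Olive (d²=17.73)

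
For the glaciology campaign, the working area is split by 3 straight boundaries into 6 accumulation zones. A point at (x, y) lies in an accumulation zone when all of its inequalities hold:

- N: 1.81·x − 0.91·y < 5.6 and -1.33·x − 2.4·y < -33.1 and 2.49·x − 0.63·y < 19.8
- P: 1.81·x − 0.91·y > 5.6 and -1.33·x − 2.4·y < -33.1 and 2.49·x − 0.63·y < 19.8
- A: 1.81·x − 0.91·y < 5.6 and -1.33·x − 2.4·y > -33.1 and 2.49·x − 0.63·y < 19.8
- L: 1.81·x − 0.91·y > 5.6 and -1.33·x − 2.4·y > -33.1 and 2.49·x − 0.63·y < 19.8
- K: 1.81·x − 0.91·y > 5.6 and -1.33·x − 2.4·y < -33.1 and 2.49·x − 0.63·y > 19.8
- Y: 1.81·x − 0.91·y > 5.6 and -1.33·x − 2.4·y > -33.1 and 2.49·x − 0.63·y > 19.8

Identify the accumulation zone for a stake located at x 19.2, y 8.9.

1.81·19.2 − 0.91·8.9 = 26.653, which is > 5.6
-1.33·19.2 − 2.4·8.9 = -46.896, which is < -33.1
2.49·19.2 − 0.63·8.9 = 42.201, which is > 19.8
This sign pattern matches K.

K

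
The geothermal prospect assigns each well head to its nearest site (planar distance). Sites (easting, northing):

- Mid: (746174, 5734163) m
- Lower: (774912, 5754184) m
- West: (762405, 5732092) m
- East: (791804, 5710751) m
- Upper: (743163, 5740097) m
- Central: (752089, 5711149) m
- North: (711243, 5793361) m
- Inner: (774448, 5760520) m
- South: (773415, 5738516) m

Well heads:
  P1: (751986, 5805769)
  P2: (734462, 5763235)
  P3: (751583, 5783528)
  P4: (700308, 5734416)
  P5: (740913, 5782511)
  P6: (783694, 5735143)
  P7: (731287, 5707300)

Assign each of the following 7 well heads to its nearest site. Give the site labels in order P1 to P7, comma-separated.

North, Upper, Inner, Upper, North, South, Central

P1 → North (d²=1813950513.00)
P2 → Upper (d²=611074445.00)
P3 → Inner (d²=1052176289.00)
P4 → Upper (d²=1868824786.00)
P5 → North (d²=998031400.00)
P6 → South (d²=117034970.00)
P7 → Central (d²=447538005.00)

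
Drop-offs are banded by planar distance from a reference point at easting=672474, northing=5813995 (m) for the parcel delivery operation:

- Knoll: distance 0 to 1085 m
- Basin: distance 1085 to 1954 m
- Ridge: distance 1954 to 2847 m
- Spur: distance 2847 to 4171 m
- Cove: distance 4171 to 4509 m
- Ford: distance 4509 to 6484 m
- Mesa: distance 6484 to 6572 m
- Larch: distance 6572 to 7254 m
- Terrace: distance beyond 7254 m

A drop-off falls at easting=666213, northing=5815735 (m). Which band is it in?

Distance = √((666213−672474)² + (5815735−5813995)²) = √(39200121.000 + 3027600.000) = 6498.286 m.
6484 ≤ 6498.286 < 6572 → Mesa.

Mesa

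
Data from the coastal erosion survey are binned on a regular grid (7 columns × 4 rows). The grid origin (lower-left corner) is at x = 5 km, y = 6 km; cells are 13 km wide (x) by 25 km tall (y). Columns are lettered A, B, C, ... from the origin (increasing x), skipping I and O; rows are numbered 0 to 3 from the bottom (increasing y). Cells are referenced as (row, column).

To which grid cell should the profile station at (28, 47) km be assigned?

(1, B)

Column index: ⌊(28 − 5) / 13⌋ = ⌊1.769⌋ = 1 → column B
Row offset from origin: ⌊(47 − 6) / 25⌋ = ⌊1.640⌋ = 1 → row 1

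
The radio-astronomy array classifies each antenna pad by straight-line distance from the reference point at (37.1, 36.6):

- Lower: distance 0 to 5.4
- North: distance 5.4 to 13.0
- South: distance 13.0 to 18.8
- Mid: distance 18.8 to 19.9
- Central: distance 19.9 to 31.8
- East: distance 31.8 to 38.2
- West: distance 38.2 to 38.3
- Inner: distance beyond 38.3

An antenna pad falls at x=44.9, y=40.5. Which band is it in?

Distance = √((44.9−37.1)² + (40.5−36.6)²) = √(60.840 + 15.210) = 8.721.
5.4 ≤ 8.721 < 13.0 → North.

North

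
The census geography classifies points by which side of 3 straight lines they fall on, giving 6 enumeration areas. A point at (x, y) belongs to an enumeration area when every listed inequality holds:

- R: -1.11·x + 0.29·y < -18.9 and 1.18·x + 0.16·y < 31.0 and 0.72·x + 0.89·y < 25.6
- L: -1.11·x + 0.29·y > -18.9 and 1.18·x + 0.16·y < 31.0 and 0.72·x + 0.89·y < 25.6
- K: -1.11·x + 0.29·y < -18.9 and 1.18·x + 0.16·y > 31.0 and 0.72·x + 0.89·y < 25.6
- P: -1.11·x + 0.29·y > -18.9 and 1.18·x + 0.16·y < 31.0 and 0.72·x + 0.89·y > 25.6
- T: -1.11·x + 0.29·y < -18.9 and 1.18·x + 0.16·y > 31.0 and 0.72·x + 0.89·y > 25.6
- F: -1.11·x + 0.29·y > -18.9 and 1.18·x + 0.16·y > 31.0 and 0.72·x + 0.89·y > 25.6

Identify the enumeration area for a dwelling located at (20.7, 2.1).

-1.11·20.7 + 0.29·2.1 = -22.368, which is < -18.9
1.18·20.7 + 0.16·2.1 = 24.762, which is < 31.0
0.72·20.7 + 0.89·2.1 = 16.773, which is < 25.6
This sign pattern matches R.

R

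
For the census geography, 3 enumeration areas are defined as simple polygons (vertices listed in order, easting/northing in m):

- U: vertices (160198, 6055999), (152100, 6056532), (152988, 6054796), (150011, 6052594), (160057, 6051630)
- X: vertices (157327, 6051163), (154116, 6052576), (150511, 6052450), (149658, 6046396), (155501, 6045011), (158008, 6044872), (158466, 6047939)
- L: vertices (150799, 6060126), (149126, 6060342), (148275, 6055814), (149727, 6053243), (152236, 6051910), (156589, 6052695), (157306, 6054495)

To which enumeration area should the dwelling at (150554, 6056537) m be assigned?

Cast a ray rightward from (150554, 6056537). For each polygon, the edges (by vertex number in listed order) whose endpoints lie on opposite sides of northing = 6056537, where each meets that height, and whether that is right or left of the point:
U: no edge straddles that height → 0 crossings.
X: no edge straddles that height → 0 crossings.
L: 2–3 at easting≈148410.9 (left), 7–1 at easting≈154946.3 (right) → 1 crossing.
Only L has an odd count, so the point is inside L.

L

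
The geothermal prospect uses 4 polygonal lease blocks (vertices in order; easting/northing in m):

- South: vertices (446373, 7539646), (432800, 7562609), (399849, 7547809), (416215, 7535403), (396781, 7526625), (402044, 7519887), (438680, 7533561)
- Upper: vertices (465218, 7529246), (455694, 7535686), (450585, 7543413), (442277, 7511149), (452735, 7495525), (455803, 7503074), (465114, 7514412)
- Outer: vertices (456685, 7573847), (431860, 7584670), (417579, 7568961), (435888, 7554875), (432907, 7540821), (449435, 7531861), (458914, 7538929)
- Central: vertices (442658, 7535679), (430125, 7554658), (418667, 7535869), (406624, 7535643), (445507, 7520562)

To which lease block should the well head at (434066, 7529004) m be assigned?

Cast a ray rightward from (434066, 7529004). For each polygon, the edges (by vertex number in listed order) whose endpoints lie on opposite sides of northing = 7529004, where each meets that height, and whether that is right or left of the point:
South: 4–5 at easting≈402048.0 (left), 6–7 at easting≈426470.7 (left) → 0 crossings.
Upper: 3–4 at easting≈446874.7 (right), 7–1 at easting≈465216.3 (right) → 2 crossings.
Outer: no edge straddles that height → 0 crossings.
Central: 4–5 at easting≈423741.2 (left), 5–1 at easting≈443916.0 (right) → 1 crossing.
Only Central has an odd count, so the point is inside Central.

Central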